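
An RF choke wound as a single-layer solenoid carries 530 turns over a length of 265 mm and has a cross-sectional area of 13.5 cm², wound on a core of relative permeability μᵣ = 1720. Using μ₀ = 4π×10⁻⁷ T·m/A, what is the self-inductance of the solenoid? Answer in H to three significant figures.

L ≈ 3.09 H

A = 13.5 cm² = 1.350×10^-3 m².
For a long solenoid, L = μ₀μᵣN²A/ℓ.
L = (4π×10⁻⁷)(1720)(530)²(1.350×10^-3)/(0.265 m) = 3.093 H.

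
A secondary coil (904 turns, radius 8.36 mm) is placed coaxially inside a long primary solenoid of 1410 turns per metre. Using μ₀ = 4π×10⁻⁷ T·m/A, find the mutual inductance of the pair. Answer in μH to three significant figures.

The outer solenoid produces a uniform field B₁ = μ₀n₁I₁ across the inner coil,
so the flux linkage is N₂Φ = N₂B₁A₂ = μ₀n₁N₂A₂·I₁, giving M = μ₀n₁N₂A₂.
A₂ = πr² = π(8.360×10^-3 m)² = 2.196×10^-4 m².
M = (4π×10⁻⁷)(1410)(904)(2.196×10^-4) = 3.517×10^-4 H.

M ≈ 352 μH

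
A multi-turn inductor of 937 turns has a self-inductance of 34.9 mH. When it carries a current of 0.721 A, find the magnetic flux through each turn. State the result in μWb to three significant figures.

From L = NΦ_B/I, the flux per turn is Φ_B = LI/N.
Φ_B = (3.490×10^-2 H)(0.721 A)/937 = 2.685×10^-5 Wb.

Φ_B ≈ 26.9 μWb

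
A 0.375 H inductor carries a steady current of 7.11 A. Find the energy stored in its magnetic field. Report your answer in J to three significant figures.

U ≈ 9.48 J

Stored magnetic energy: U = ½LI².
U = ½(0.375 H)(7.11 A)² = 9.479 J.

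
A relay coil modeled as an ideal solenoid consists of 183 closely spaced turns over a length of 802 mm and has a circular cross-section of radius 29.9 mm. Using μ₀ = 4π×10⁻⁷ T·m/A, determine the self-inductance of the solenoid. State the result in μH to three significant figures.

A = πr² = π(2.990×10^-2 m)² = 2.809×10^-3 m².
For a long solenoid, L = μ₀N²A/ℓ.
L = (4π×10⁻⁷)(183)²(2.809×10^-3)/(0.802 m) = 1.474×10^-4 H.

L ≈ 147 μH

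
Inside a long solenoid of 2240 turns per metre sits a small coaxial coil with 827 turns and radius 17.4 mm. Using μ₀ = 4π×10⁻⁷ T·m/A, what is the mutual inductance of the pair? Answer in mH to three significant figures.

The outer solenoid produces a uniform field B₁ = μ₀n₁I₁ across the inner coil,
so the flux linkage is N₂Φ = N₂B₁A₂ = μ₀n₁N₂A₂·I₁, giving M = μ₀n₁N₂A₂.
A₂ = πr² = π(1.740×10^-2 m)² = 9.511×10^-4 m².
M = (4π×10⁻⁷)(2240)(827)(9.511×10^-4) = 2.214×10^-3 H.

M ≈ 2.21 mH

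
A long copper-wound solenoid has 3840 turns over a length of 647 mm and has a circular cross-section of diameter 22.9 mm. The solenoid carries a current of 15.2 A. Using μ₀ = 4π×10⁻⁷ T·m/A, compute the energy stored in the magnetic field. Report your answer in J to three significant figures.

U ≈ 1.36 J

A = π(d/2)² = π(1.145×10^-2 m)² = 4.119×10^-4 m².
L = μ₀N²A/ℓ = (4π×10⁻⁷)(3840)²(4.119×10^-4)/(0.647) = 1.180×10^-2 H.
U = ½LI² = ½(1.180×10^-2)(15.2)² = 1.363 J.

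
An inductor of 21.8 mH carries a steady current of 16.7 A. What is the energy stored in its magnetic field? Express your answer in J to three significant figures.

Stored magnetic energy: U = ½LI².
U = ½(2.180×10^-2 H)(16.7 A)² = 3.04 J.

U ≈ 3.04 J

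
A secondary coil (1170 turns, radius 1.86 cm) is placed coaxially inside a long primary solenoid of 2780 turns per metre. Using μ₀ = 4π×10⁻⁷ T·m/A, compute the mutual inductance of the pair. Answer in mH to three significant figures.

The outer solenoid produces a uniform field B₁ = μ₀n₁I₁ across the inner coil,
so the flux linkage is N₂Φ = N₂B₁A₂ = μ₀n₁N₂A₂·I₁, giving M = μ₀n₁N₂A₂.
A₂ = πr² = π(1.860×10^-2 m)² = 1.087×10^-3 m².
M = (4π×10⁻⁷)(2780)(1170)(1.087×10^-3) = 4.442×10^-3 H.

M ≈ 4.44 mH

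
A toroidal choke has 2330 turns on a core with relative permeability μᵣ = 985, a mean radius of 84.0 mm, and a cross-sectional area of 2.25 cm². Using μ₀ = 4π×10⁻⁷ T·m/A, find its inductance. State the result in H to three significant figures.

L ≈ 2.86 H

For a thin toroid, L = μ₀μᵣN²A/(2πR).
L = (4π×10⁻⁷)(985)(2330)²(2.250×10^-4) / (2π×8.400×10^-2 m) = 2.8647 H.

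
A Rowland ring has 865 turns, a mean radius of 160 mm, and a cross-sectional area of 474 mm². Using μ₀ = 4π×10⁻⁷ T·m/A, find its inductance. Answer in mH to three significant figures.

For a thin toroid, L = μ₀N²A/(2πR).
L = (4π×10⁻⁷)(865)²(4.740×10^-4) / (2π×0.16 m) = 4.433×10^-4 H.

L ≈ 0.443 mH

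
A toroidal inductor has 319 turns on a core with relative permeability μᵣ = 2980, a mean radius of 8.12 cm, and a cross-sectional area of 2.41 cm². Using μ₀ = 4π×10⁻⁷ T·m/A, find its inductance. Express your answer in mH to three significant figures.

For a thin toroid, L = μ₀μᵣN²A/(2πR).
L = (4π×10⁻⁷)(2980)(319)²(2.410×10^-4) / (2π×8.120×10^-2 m) = 0.18 H.

L ≈ 180 mH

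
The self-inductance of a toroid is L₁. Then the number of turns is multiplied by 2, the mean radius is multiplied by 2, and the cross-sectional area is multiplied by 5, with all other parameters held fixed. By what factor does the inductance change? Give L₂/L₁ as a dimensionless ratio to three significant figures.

L₂/L₁ = 10.0

For a toroid, L ∝ μᵣN²A/R.
L₂/L₁ = (2)^2 × (2)^-1 × (5) = 10.0.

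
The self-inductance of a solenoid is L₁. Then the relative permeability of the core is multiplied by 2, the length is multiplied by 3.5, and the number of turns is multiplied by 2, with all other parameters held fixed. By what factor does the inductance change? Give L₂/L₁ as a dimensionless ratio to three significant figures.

L₂/L₁ = 2.29

For a solenoid, L ∝ μᵣN²A/ℓ.
L₂/L₁ = (2) × (3.5)^-1 × (2)^2 = 2.29.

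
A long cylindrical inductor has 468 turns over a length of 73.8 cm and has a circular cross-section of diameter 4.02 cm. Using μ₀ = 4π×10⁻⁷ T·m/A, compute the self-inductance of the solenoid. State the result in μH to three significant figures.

A = π(d/2)² = π(2.010×10^-2 m)² = 1.269×10^-3 m².
For a long solenoid, L = μ₀N²A/ℓ.
L = (4π×10⁻⁷)(468)²(1.269×10^-3)/(0.738 m) = 4.734×10^-4 H.

L ≈ 473 μH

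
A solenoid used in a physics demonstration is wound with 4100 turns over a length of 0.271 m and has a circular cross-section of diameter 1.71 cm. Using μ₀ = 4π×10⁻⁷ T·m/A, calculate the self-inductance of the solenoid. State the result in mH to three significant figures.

A = π(d/2)² = π(8.550×10^-3 m)² = 2.297×10^-4 m².
For a long solenoid, L = μ₀N²A/ℓ.
L = (4π×10⁻⁷)(4100)²(2.297×10^-4)/(0.271 m) = 1.790×10^-2 H.

L ≈ 17.9 mH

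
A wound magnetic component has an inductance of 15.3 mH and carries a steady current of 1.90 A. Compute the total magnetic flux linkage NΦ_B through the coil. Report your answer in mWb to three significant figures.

NΦ_B ≈ 29.1 mWb

From L = NΦ_B/I, the flux linkage is NΦ_B = LI.
NΦ_B = (1.530×10^-2 H)(1.90 A) = 2.907×10^-2 Wb.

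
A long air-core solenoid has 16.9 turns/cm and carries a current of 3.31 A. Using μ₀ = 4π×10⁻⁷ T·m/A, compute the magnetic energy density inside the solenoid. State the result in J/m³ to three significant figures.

B = μ₀nI = (4π×10⁻⁷)(1.690×10^3)(3.31) = 7.030×10^-3 T.
u = B²/(2μ₀) = (7.030×10^-3)²/(2×4π×10⁻⁷) = 19.66 J/m³.

u ≈ 19.7 J/m³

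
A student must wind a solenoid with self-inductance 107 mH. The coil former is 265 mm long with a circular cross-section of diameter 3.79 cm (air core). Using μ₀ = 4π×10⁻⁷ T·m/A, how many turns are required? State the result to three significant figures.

A = π(d/2)² = π(1.895×10^-2 m)² = 1.128×10^-3 m².
From L = μ₀N²A/ℓ, N = √(Lℓ / (μ₀A)).
N = √[(0.107)(0.265) / ((4π×10⁻⁷)×1.128×10^-3)] = √(2.000×10^7) ≈ 4472.2.

N ≈ 4470 turns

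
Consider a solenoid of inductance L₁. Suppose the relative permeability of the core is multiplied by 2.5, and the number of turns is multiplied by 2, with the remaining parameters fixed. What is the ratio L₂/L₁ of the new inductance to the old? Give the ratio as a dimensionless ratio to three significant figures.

For a solenoid, L ∝ μᵣN²A/ℓ.
L₂/L₁ = (2.5) × (2)^2 = 10.0.

L₂/L₁ = 10.0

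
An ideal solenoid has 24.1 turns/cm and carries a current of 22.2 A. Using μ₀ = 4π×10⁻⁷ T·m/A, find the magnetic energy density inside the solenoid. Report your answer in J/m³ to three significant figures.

u ≈ 1800 J/m³

B = μ₀nI = (4π×10⁻⁷)(2.410×10^3)(22.2) = 6.723×10^-2 T.
u = B²/(2μ₀) = (6.723×10^-2)²/(2×4π×10⁻⁷) = 1.799×10^3 J/m³.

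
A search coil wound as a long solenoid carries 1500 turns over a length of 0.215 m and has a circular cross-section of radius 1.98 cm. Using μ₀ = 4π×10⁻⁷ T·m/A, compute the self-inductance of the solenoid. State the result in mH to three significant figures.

L ≈ 16.2 mH

A = πr² = π(1.980×10^-2 m)² = 1.232×10^-3 m².
For a long solenoid, L = μ₀N²A/ℓ.
L = (4π×10⁻⁷)(1500)²(1.232×10^-3)/(0.215 m) = 1.620×10^-2 H.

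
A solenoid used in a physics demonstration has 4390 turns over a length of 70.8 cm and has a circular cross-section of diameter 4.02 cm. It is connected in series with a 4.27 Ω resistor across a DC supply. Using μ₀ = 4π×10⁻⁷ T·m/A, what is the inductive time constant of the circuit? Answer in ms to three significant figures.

τ ≈ 10.2 ms

A = π(d/2)² = π(2.010×10^-2 m)² = 1.269×10^-3 m².
L = μ₀N²A/ℓ = (4π×10⁻⁷)(4390)²(1.269×10^-3)/(0.708) = 4.342×10^-2 H.
τ = L/R = (4.342×10^-2)/(4.27) = 1.017×10^-2 s.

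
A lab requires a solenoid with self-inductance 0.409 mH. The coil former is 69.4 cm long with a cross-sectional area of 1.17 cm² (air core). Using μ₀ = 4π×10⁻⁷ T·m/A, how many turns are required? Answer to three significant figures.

N ≈ 1390 turns

A = 1.17 cm² = 1.170×10^-4 m².
From L = μ₀N²A/ℓ, N = √(Lℓ / (μ₀A)).
N = √[(4.090×10^-4)(0.694) / ((4π×10⁻⁷)×1.170×10^-4)] = √(1.931×10^6) ≈ 1389.5.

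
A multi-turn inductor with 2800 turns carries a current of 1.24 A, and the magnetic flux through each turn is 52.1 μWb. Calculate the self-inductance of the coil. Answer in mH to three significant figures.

L ≈ 118 mH

Self-inductance is defined by L = NΦ_B/I (flux linkage over current).
L = (2800)(5.210×10^-5 Wb)/(1.24 A) = 0.1176 H.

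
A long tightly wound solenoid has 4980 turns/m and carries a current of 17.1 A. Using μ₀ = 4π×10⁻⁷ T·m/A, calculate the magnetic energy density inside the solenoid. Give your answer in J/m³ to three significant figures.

u ≈ 4560 J/m³

B = μ₀nI = (4π×10⁻⁷)(4.980×10^3)(17.1) = 0.107 T.
u = B²/(2μ₀) = (0.107)²/(2×4π×10⁻⁷) = 4.556×10^3 J/m³.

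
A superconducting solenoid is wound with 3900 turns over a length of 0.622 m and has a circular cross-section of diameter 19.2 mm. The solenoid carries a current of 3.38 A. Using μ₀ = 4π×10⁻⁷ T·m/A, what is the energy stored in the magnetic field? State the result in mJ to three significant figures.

A = π(d/2)² = π(9.600×10^-3 m)² = 2.895×10^-4 m².
L = μ₀N²A/ℓ = (4π×10⁻⁷)(3900)²(2.895×10^-4)/(0.622) = 8.897×10^-3 H.
U = ½LI² = ½(8.897×10^-3)(3.38)² = 5.082×10^-2 J.

U ≈ 50.8 mJ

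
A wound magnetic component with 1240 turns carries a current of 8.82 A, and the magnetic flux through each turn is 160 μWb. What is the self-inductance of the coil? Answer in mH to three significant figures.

Self-inductance is defined by L = NΦ_B/I (flux linkage over current).
L = (1240)(1.600×10^-4 Wb)/(8.82 A) = 2.249×10^-2 H.

L ≈ 22.5 mH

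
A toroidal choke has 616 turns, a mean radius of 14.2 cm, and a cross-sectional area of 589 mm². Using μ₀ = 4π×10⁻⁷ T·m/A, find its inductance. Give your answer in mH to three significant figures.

For a thin toroid, L = μ₀N²A/(2πR).
L = (4π×10⁻⁷)(616)²(5.890×10^-4) / (2π×0.142 m) = 3.148×10^-4 H.

L ≈ 0.315 mH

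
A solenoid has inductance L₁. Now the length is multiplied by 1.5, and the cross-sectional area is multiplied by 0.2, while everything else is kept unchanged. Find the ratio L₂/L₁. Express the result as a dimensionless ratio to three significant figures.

For a solenoid, L ∝ μᵣN²A/ℓ.
L₂/L₁ = (1.5)^-1 × (0.2) = 0.133.

L₂/L₁ = 0.133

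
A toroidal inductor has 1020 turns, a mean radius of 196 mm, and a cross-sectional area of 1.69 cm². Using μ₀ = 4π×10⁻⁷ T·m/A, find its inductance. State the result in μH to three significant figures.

For a thin toroid, L = μ₀N²A/(2πR).
L = (4π×10⁻⁷)(1020)²(1.690×10^-4) / (2π×0.196 m) = 1.794×10^-4 H.

L ≈ 179 μH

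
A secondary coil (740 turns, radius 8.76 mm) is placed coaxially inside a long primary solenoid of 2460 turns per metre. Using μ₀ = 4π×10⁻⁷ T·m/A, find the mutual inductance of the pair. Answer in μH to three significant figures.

M ≈ 551 μH

The outer solenoid produces a uniform field B₁ = μ₀n₁I₁ across the inner coil,
so the flux linkage is N₂Φ = N₂B₁A₂ = μ₀n₁N₂A₂·I₁, giving M = μ₀n₁N₂A₂.
A₂ = πr² = π(8.760×10^-3 m)² = 2.411×10^-4 m².
M = (4π×10⁻⁷)(2460)(740)(2.411×10^-4) = 5.5149×10^-4 H.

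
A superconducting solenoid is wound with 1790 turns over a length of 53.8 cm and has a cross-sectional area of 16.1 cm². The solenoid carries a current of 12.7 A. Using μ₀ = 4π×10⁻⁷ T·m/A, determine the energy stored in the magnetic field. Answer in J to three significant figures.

U ≈ 0.972 J

A = 16.1 cm² = 1.610×10^-3 m².
L = μ₀N²A/ℓ = (4π×10⁻⁷)(1790)²(1.610×10^-3)/(0.538) = 1.2049×10^-2 H.
U = ½LI² = ½(1.2049×10^-2)(12.7)² = 0.9717 J.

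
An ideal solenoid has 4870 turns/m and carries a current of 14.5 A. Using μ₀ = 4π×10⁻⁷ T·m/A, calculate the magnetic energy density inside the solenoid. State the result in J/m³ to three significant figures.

u ≈ 3130 J/m³

B = μ₀nI = (4π×10⁻⁷)(4.870×10^3)(14.5) = 8.874×10^-2 T.
u = B²/(2μ₀) = (8.874×10^-2)²/(2×4π×10⁻⁷) = 3.133×10^3 J/m³.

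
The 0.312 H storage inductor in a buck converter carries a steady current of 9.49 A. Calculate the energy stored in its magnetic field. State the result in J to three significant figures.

Stored magnetic energy: U = ½LI².
U = ½(0.312 H)(9.49 A)² = 14.049 J.

U ≈ 14.0 J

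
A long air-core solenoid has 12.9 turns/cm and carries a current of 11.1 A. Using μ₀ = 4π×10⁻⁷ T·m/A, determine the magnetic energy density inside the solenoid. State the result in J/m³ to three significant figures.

B = μ₀nI = (4π×10⁻⁷)(1.290×10^3)(11.1) = 1.799×10^-2 T.
u = B²/(2μ₀) = (1.799×10^-2)²/(2×4π×10⁻⁷) = 128.8 J/m³.

u ≈ 129 J/m³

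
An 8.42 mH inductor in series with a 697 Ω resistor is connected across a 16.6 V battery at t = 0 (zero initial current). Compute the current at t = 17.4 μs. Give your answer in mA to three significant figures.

τ = L/R = 8.420×10^-3/697 = 1.208×10^-5 s; final current I_∞ = ε/R = 16.6/697 = 2.382×10^-2 A.
I(t) = I_∞(1 − e^(−t/τ)) with t/τ = 1.440.
I = (2.382×10^-2)(1 − e^(−1.440)) = 1.818×10^-2 A.

I ≈ 18.2 mA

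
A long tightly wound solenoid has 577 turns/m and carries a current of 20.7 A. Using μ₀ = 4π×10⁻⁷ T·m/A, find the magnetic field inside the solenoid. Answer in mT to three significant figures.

B ≈ 15.0 mT

Inside a long solenoid, B = μ₀nI.
B = (4π×10⁻⁷)(577 m⁻¹)(20.7 A) = 1.501×10^-2 T.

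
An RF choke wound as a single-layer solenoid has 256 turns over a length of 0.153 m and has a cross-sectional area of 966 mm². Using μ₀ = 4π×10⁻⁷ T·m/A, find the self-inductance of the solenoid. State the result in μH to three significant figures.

A = 966 mm² = 9.660×10^-4 m².
For a long solenoid, L = μ₀N²A/ℓ.
L = (4π×10⁻⁷)(256)²(9.660×10^-4)/(0.153 m) = 5.200×10^-4 H.

L ≈ 520 μH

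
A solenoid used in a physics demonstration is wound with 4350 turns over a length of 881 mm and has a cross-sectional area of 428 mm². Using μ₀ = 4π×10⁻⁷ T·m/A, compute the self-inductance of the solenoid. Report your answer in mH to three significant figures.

A = 428 mm² = 4.280×10^-4 m².
For a long solenoid, L = μ₀N²A/ℓ.
L = (4π×10⁻⁷)(4350)²(4.280×10^-4)/(0.881 m) = 1.155×10^-2 H.

L ≈ 11.6 mH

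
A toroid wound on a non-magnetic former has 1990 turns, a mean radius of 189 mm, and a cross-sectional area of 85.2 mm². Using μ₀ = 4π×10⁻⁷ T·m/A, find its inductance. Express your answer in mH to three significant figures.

For a thin toroid, L = μ₀N²A/(2πR).
L = (4π×10⁻⁷)(1990)²(8.520×10^-5) / (2π×0.189 m) = 3.570×10^-4 H.

L ≈ 0.357 mH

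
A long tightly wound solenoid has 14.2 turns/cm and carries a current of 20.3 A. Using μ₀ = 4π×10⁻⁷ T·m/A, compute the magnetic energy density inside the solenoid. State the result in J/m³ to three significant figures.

B = μ₀nI = (4π×10⁻⁷)(1.420×10^3)(20.3) = 3.622×10^-2 T.
u = B²/(2μ₀) = (3.622×10^-2)²/(2×4π×10⁻⁷) = 522.1 J/m³.

u ≈ 522 J/m³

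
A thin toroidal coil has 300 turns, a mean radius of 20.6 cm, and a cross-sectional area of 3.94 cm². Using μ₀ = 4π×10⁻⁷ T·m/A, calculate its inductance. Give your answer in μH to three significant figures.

L ≈ 34.4 μH

For a thin toroid, L = μ₀N²A/(2πR).
L = (4π×10⁻⁷)(300)²(3.940×10^-4) / (2π×0.206 m) = 3.443×10^-5 H.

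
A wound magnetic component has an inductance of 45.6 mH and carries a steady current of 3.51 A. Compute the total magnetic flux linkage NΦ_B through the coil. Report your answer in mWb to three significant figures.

NΦ_B ≈ 160 mWb

From L = NΦ_B/I, the flux linkage is NΦ_B = LI.
NΦ_B = (4.560×10^-2 H)(3.51 A) = 0.1601 Wb.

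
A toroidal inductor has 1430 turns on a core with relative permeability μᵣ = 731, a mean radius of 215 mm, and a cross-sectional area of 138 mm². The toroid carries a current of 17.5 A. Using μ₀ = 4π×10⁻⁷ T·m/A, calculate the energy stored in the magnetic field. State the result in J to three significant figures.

U ≈ 29.4 J

L = μ₀μᵣN²A/(2πR) = (4π×10⁻⁷)(731)(1430)²(1.380×10^-4)/(2π×0.215) = 0.1919 H.
U = ½LI² = ½(0.1919)(17.5)² = 29.38 J.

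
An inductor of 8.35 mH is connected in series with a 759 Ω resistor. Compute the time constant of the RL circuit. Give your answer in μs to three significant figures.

τ = L/R = (8.350×10^-3 H)/(759 Ω) = 1.100×10^-5 s.

τ ≈ 11.0 μs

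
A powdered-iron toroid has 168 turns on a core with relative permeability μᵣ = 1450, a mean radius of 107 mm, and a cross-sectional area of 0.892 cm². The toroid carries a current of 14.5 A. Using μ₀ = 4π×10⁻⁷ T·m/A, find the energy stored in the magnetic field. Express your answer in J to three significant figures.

U ≈ 0.717 J

L = μ₀μᵣN²A/(2πR) = (4π×10⁻⁷)(1450)(168)²(8.920×10^-5)/(2π×0.107) = 6.823×10^-3 H.
U = ½LI² = ½(6.823×10^-3)(14.5)² = 0.7173 J.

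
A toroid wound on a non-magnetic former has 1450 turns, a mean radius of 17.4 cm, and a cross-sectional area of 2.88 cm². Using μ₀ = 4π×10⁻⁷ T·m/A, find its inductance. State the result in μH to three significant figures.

L ≈ 696 μH

For a thin toroid, L = μ₀N²A/(2πR).
L = (4π×10⁻⁷)(1450)²(2.880×10^-4) / (2π×0.174 m) = 6.960×10^-4 H.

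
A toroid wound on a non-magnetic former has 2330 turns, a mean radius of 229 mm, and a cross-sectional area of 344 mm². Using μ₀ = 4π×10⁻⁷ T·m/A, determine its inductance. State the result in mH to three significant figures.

L ≈ 1.63 mH

For a thin toroid, L = μ₀N²A/(2πR).
L = (4π×10⁻⁷)(2330)²(3.440×10^-4) / (2π×0.229 m) = 1.631×10^-3 H.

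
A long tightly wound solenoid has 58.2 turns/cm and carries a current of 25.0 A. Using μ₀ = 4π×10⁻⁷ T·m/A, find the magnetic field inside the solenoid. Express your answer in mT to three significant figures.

Inside a long solenoid, B = μ₀nI.
B = (4π×10⁻⁷)(5.820×10^3 m⁻¹)(25.0 A) = 0.1828 T.

B ≈ 183 mT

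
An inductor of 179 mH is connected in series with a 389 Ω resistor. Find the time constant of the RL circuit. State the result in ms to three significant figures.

τ = L/R = (0.179 H)/(389 Ω) = 4.602×10^-4 s.

τ ≈ 0.460 ms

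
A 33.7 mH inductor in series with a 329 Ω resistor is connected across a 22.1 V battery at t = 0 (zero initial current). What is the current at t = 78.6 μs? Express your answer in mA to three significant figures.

τ = L/R = 3.370×10^-2/329 = 1.024×10^-4 s; final current I_∞ = ε/R = 22.1/329 = 6.717×10^-2 A.
I(t) = I_∞(1 − e^(−t/τ)) with t/τ = 0.767.
I = (6.717×10^-2)(1 − e^(−0.767)) = 3.599×10^-2 A.

I ≈ 36.0 mA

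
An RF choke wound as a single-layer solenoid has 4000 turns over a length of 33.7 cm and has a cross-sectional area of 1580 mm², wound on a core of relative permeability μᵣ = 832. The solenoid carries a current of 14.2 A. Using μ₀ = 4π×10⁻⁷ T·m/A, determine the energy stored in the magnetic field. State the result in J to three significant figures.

A = 1580 mm² = 1.580×10^-3 m².
L = μ₀μᵣN²A/ℓ = (4π×10⁻⁷)(832)(4000)²(1.580×10^-3)/(0.337) = 78.43 H.
U = ½LI² = ½(78.43)(14.2)² = 7.907×10^3 J.

U ≈ 7910 J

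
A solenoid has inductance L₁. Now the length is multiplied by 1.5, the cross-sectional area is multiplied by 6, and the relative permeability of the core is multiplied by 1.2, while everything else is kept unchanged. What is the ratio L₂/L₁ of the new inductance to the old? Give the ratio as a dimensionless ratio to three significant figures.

L₂/L₁ = 4.80

For a solenoid, L ∝ μᵣN²A/ℓ.
L₂/L₁ = (1.5)^-1 × (6) × (1.2) = 4.80.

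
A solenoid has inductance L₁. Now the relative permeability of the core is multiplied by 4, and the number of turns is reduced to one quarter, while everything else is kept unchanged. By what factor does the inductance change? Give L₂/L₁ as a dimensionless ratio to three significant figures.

For a solenoid, L ∝ μᵣN²A/ℓ.
L₂/L₁ = (4) × (0.25)^2 = 0.250.

L₂/L₁ = 0.250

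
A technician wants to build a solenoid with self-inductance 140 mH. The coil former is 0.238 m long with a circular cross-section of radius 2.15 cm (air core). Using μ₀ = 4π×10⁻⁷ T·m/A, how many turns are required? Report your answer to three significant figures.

A = πr² = π(2.150×10^-2 m)² = 1.452×10^-3 m².
From L = μ₀N²A/ℓ, N = √(Lℓ / (μ₀A)).
N = √[(0.14)(0.238) / ((4π×10⁻⁷)×1.452×10^-3)] = √(1.826×10^7) ≈ 4273.0.

N ≈ 4270 turns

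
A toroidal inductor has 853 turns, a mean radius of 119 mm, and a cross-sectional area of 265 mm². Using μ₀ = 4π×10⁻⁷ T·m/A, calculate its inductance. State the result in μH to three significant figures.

L ≈ 324 μH

For a thin toroid, L = μ₀N²A/(2πR).
L = (4π×10⁻⁷)(853)²(2.650×10^-4) / (2π×0.119 m) = 3.241×10^-4 H.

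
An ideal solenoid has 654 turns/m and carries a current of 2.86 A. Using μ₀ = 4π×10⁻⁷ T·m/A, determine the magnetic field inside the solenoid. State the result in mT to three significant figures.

B ≈ 2.35 mT

Inside a long solenoid, B = μ₀nI.
B = (4π×10⁻⁷)(654 m⁻¹)(2.86 A) = 2.350×10^-3 T.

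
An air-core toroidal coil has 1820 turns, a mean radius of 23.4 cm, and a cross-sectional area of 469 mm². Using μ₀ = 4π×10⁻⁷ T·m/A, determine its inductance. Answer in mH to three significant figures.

For a thin toroid, L = μ₀N²A/(2πR).
L = (4π×10⁻⁷)(1820)²(4.690×10^-4) / (2π×0.234 m) = 1.328×10^-3 H.

L ≈ 1.33 mH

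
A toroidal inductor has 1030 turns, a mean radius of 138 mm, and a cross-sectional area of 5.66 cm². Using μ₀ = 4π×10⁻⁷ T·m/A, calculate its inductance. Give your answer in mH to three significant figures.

L ≈ 0.870 mH

For a thin toroid, L = μ₀N²A/(2πR).
L = (4π×10⁻⁷)(1030)²(5.660×10^-4) / (2π×0.138 m) = 8.702×10^-4 H.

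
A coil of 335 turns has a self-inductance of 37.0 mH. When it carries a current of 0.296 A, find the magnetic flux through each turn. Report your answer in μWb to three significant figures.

Φ_B ≈ 32.7 μWb

From L = NΦ_B/I, the flux per turn is Φ_B = LI/N.
Φ_B = (3.700×10^-2 H)(0.296 A)/335 = 3.269×10^-5 Wb.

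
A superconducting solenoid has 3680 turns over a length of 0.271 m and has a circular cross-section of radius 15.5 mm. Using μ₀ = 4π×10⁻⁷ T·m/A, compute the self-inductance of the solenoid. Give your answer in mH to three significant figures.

A = πr² = π(1.550×10^-2 m)² = 7.548×10^-4 m².
For a long solenoid, L = μ₀N²A/ℓ.
L = (4π×10⁻⁷)(3680)²(7.548×10^-4)/(0.271 m) = 4.740×10^-2 H.

L ≈ 47.4 mH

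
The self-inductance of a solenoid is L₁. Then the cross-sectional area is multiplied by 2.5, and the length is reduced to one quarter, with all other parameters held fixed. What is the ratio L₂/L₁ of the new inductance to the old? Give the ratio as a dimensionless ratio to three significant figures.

For a solenoid, L ∝ μᵣN²A/ℓ.
L₂/L₁ = (2.5) × (0.25)^-1 = 10.0.

L₂/L₁ = 10.0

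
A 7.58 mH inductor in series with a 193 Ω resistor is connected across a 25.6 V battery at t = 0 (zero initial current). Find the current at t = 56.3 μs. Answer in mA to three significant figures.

τ = L/R = 7.580×10^-3/193 = 3.927×10^-5 s; final current I_∞ = ε/R = 25.6/193 = 0.1326 A.
I(t) = I_∞(1 − e^(−t/τ)) with t/τ = 1.433.
I = (0.1326)(1 − e^(−1.433)) = 0.101 A.

I ≈ 101 mA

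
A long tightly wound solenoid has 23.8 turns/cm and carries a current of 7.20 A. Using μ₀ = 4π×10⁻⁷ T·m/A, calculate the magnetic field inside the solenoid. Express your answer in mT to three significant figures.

Inside a long solenoid, B = μ₀nI.
B = (4π×10⁻⁷)(2.380×10^3 m⁻¹)(7.20 A) = 2.153×10^-2 T.

B ≈ 21.5 mT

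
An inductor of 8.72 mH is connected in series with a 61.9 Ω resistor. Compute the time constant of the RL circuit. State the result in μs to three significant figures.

τ ≈ 141 μs

τ = L/R = (8.720×10^-3 H)/(61.9 Ω) = 1.409×10^-4 s.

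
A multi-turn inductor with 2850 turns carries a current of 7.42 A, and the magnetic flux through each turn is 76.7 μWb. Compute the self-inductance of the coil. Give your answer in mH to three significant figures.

Self-inductance is defined by L = NΦ_B/I (flux linkage over current).
L = (2850)(7.670×10^-5 Wb)/(7.42 A) = 2.946×10^-2 H.

L ≈ 29.5 mH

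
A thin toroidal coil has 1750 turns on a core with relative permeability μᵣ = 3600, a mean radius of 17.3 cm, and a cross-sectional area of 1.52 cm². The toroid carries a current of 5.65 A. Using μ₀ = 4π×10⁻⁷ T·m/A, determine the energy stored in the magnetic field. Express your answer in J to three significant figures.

L = μ₀μᵣN²A/(2πR) = (4π×10⁻⁷)(3600)(1750)²(1.520×10^-4)/(2π×0.173) = 1.937 H.
U = ½LI² = ½(1.937)(5.65)² = 30.92 J.

U ≈ 30.9 J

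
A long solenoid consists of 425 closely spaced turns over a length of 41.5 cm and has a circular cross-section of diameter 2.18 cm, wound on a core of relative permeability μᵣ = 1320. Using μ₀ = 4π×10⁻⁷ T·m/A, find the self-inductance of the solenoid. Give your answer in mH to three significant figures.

L ≈ 269 mH

A = π(d/2)² = π(1.090×10^-2 m)² = 3.733×10^-4 m².
For a long solenoid, L = μ₀μᵣN²A/ℓ.
L = (4π×10⁻⁷)(1320)(425)²(3.733×10^-4)/(0.415 m) = 0.26947 H.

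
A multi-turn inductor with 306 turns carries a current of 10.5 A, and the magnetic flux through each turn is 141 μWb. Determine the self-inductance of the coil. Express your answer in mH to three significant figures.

Self-inductance is defined by L = NΦ_B/I (flux linkage over current).
L = (306)(1.410×10^-4 Wb)/(10.5 A) = 4.109×10^-3 H.

L ≈ 4.11 mH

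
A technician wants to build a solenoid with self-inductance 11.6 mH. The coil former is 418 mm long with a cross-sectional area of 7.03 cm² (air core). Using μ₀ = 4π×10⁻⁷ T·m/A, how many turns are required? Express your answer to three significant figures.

N ≈ 2340 turns

A = 7.03 cm² = 7.030×10^-4 m².
From L = μ₀N²A/ℓ, N = √(Lℓ / (μ₀A)).
N = √[(1.160×10^-2)(0.418) / ((4π×10⁻⁷)×7.030×10^-4)] = √(5.489×10^6) ≈ 2342.8.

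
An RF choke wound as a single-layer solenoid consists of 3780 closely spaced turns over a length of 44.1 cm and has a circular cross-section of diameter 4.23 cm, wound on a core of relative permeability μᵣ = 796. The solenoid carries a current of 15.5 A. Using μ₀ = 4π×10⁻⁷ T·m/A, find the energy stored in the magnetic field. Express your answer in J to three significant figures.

A = π(d/2)² = π(2.115×10^-2 m)² = 1.405×10^-3 m².
L = μ₀μᵣN²A/ℓ = (4π×10⁻⁷)(796)(3780)²(1.405×10^-3)/(0.441) = 45.54 H.
U = ½LI² = ½(45.54)(15.5)² = 5.471×10^3 J.

U ≈ 5470 J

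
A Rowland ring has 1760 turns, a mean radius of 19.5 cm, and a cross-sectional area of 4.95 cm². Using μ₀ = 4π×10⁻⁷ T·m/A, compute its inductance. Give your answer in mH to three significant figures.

For a thin toroid, L = μ₀N²A/(2πR).
L = (4π×10⁻⁷)(1760)²(4.950×10^-4) / (2π×0.195 m) = 1.573×10^-3 H.

L ≈ 1.57 mH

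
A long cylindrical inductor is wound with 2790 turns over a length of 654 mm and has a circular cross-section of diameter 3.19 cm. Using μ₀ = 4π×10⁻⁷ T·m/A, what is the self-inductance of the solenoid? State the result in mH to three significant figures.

A = π(d/2)² = π(1.595×10^-2 m)² = 7.992×10^-4 m².
For a long solenoid, L = μ₀N²A/ℓ.
L = (4π×10⁻⁷)(2790)²(7.992×10^-4)/(0.654 m) = 1.195×10^-2 H.

L ≈ 12.0 mH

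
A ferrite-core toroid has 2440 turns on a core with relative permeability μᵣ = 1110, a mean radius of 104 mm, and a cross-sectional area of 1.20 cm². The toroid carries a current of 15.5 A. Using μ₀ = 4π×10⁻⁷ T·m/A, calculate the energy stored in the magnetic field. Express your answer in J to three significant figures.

L = μ₀μᵣN²A/(2πR) = (4π×10⁻⁷)(1110)(2440)²(1.200×10^-4)/(2π×0.104) = 1.525 H.
U = ½LI² = ½(1.525)(15.5)² = 183.2 J.

U ≈ 183 J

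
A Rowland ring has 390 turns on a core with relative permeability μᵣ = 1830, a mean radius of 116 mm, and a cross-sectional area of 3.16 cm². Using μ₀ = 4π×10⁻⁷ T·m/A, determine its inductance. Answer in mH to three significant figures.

L ≈ 152 mH

For a thin toroid, L = μ₀μᵣN²A/(2πR).
L = (4π×10⁻⁷)(1830)(390)²(3.160×10^-4) / (2π×0.116 m) = 0.1516 H.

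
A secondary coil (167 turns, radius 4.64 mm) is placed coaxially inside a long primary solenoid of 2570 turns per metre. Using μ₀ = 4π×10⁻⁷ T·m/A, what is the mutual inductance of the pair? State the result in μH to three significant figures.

The outer solenoid produces a uniform field B₁ = μ₀n₁I₁ across the inner coil,
so the flux linkage is N₂Φ = N₂B₁A₂ = μ₀n₁N₂A₂·I₁, giving M = μ₀n₁N₂A₂.
A₂ = πr² = π(4.640×10^-3 m)² = 6.764×10^-5 m².
M = (4π×10⁻⁷)(2570)(167)(6.764×10^-5) = 3.648×10^-5 H.

M ≈ 36.5 μH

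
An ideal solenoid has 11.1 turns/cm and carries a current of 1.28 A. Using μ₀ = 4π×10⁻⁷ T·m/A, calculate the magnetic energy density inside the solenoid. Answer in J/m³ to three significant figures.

u ≈ 1.27 J/m³

B = μ₀nI = (4π×10⁻⁷)(1.110×10^3)(1.28) = 1.785×10^-3 T.
u = B²/(2μ₀) = (1.785×10^-3)²/(2×4π×10⁻⁷) = 1.268 J/m³.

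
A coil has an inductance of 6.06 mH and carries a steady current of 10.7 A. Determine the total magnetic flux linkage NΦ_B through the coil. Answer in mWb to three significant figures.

From L = NΦ_B/I, the flux linkage is NΦ_B = LI.
NΦ_B = (6.060×10^-3 H)(10.7 A) = 6.484×10^-2 Wb.

NΦ_B ≈ 64.8 mWb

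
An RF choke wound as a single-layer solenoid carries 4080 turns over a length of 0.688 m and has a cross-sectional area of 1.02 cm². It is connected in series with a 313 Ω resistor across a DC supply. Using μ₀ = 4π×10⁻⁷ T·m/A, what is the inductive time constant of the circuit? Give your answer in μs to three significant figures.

A = 1.02 cm² = 1.020×10^-4 m².
L = μ₀N²A/ℓ = (4π×10⁻⁷)(4080)²(1.020×10^-4)/(0.688) = 3.101×10^-3 H.
τ = L/R = (3.101×10^-3)/(313) = 9.908×10^-6 s.

τ ≈ 9.91 μs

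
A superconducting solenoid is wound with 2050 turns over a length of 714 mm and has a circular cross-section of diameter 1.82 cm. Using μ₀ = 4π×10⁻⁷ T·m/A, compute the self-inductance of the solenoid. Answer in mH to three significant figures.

L ≈ 1.92 mH

A = π(d/2)² = π(9.100×10^-3 m)² = 2.602×10^-4 m².
For a long solenoid, L = μ₀N²A/ℓ.
L = (4π×10⁻⁷)(2050)²(2.602×10^-4)/(0.714 m) = 1.924×10^-3 H.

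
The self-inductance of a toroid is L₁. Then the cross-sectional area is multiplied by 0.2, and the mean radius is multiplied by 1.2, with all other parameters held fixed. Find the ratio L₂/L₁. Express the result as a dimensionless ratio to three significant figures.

L₂/L₁ = 0.167

For a toroid, L ∝ μᵣN²A/R.
L₂/L₁ = (0.2) × (1.2)^-1 = 0.167.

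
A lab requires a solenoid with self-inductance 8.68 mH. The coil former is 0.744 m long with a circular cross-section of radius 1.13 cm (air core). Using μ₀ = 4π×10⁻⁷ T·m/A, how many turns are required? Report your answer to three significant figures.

N ≈ 3580 turns

A = πr² = π(1.130×10^-2 m)² = 4.011×10^-4 m².
From L = μ₀N²A/ℓ, N = √(Lℓ / (μ₀A)).
N = √[(8.680×10^-3)(0.744) / ((4π×10⁻⁷)×4.011×10^-4)] = √(1.281×10^7) ≈ 3579.2.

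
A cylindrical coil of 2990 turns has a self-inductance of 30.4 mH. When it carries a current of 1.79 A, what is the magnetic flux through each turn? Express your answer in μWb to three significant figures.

Φ_B ≈ 18.2 μWb

From L = NΦ_B/I, the flux per turn is Φ_B = LI/N.
Φ_B = (3.040×10^-2 H)(1.79 A)/2990 = 1.820×10^-5 Wb.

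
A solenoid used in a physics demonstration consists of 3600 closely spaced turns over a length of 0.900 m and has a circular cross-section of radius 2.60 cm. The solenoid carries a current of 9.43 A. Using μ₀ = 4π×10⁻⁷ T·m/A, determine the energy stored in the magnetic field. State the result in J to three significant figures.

U ≈ 1.71 J

A = πr² = π(2.600×10^-2 m)² = 2.124×10^-3 m².
L = μ₀N²A/ℓ = (4π×10⁻⁷)(3600)²(2.124×10^-3)/(0.9) = 3.843×10^-2 H.
U = ½LI² = ½(3.843×10^-2)(9.43)² = 1.709 J.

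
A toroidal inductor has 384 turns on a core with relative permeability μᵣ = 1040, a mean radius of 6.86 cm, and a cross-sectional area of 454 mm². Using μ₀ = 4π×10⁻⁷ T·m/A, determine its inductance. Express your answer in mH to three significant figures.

For a thin toroid, L = μ₀μᵣN²A/(2πR).
L = (4π×10⁻⁷)(1040)(384)²(4.540×10^-4) / (2π×6.860×10^-2 m) = 0.203 H.

L ≈ 203 mH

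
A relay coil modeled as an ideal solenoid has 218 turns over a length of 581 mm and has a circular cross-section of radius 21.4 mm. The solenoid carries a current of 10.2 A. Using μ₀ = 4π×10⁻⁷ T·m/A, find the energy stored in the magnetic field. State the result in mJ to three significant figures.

U ≈ 7.69 mJ

A = πr² = π(2.140×10^-2 m)² = 1.439×10^-3 m².
L = μ₀N²A/ℓ = (4π×10⁻⁷)(218)²(1.439×10^-3)/(0.581) = 1.479×10^-4 H.
U = ½LI² = ½(1.479×10^-4)(10.2)² = 7.693×10^-3 J.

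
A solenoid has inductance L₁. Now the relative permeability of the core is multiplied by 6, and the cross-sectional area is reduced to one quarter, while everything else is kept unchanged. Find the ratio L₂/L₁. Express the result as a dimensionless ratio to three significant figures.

For a solenoid, L ∝ μᵣN²A/ℓ.
L₂/L₁ = (6) × (0.25) = 1.50.

L₂/L₁ = 1.50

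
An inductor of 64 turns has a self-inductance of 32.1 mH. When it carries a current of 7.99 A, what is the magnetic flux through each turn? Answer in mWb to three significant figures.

Φ_B ≈ 4.01 mWb

From L = NΦ_B/I, the flux per turn is Φ_B = LI/N.
Φ_B = (3.210×10^-2 H)(7.99 A)/64 = 4.007×10^-3 Wb.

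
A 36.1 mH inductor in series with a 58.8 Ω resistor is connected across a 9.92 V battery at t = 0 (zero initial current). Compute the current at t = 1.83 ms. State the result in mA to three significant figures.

I ≈ 160 mA

τ = L/R = 3.610×10^-2/58.8 = 6.139×10^-4 s; final current I_∞ = ε/R = 9.92/58.8 = 0.1687 A.
I(t) = I_∞(1 − e^(−t/τ)) with t/τ = 2.981.
I = (0.1687)(1 − e^(−2.981)) = 0.1601 A.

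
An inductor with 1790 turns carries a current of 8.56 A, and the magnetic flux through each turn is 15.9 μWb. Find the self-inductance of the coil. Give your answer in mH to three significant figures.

L ≈ 3.32 mH

Self-inductance is defined by L = NΦ_B/I (flux linkage over current).
L = (1790)(1.590×10^-5 Wb)/(8.56 A) = 3.3249×10^-3 H.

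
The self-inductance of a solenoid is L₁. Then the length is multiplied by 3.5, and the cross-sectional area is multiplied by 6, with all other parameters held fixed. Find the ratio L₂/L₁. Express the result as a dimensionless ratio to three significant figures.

For a solenoid, L ∝ μᵣN²A/ℓ.
L₂/L₁ = (3.5)^-1 × (6) = 1.71.

L₂/L₁ = 1.71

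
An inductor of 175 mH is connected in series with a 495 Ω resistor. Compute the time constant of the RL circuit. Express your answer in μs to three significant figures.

τ ≈ 354 μs

τ = L/R = (0.175 H)/(495 Ω) = 3.535×10^-4 s.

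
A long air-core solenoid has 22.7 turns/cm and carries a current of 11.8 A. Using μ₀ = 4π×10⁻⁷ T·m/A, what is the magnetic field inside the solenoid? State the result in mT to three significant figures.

Inside a long solenoid, B = μ₀nI.
B = (4π×10⁻⁷)(2.270×10^3 m⁻¹)(11.8 A) = 3.366×10^-2 T.

B ≈ 33.7 mT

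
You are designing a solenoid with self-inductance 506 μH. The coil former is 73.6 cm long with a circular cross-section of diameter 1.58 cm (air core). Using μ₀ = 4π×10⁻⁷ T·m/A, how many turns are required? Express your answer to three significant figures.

A = π(d/2)² = π(7.900×10^-3 m)² = 1.961×10^-4 m².
From L = μ₀N²A/ℓ, N = √(Lℓ / (μ₀A)).
N = √[(5.060×10^-4)(0.736) / ((4π×10⁻⁷)×1.961×10^-4)] = √(1.512×10^6) ≈ 1229.4.

N ≈ 1230 turns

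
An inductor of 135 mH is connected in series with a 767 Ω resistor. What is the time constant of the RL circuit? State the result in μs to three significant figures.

τ ≈ 176 μs

τ = L/R = (0.135 H)/(767 Ω) = 1.760×10^-4 s.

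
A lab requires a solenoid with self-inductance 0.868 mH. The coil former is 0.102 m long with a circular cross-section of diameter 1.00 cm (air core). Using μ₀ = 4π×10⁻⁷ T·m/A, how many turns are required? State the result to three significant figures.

A = π(d/2)² = π(5.000×10^-3 m)² = 7.854×10^-5 m².
From L = μ₀N²A/ℓ, N = √(Lℓ / (μ₀A)).
N = √[(8.680×10^-4)(0.102) / ((4π×10⁻⁷)×7.854×10^-5)] = √(8.971×10^5) ≈ 947.1.

N ≈ 947 turns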